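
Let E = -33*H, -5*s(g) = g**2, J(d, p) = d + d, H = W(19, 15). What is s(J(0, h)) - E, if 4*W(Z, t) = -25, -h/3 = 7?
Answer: -825/4 ≈ -206.25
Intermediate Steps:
h = -21 (h = -3*7 = -21)
W(Z, t) = -25/4 (W(Z, t) = (1/4)*(-25) = -25/4)
H = -25/4 ≈ -6.2500
J(d, p) = 2*d
s(g) = -g**2/5
E = 825/4 (E = -33*(-25/4) = 825/4 ≈ 206.25)
s(J(0, h)) - E = -(2*0)**2/5 - 1*825/4 = -1/5*0**2 - 825/4 = -1/5*0 - 825/4 = 0 - 825/4 = -825/4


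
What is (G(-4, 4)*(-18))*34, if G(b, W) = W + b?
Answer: 0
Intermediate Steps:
(G(-4, 4)*(-18))*34 = ((4 - 4)*(-18))*34 = (0*(-18))*34 = 0*34 = 0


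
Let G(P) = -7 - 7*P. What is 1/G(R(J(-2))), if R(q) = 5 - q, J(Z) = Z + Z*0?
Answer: -1/56 ≈ -0.017857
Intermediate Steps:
J(Z) = Z (J(Z) = Z + 0 = Z)
1/G(R(J(-2))) = 1/(-7 - 7*(5 - 1*(-2))) = 1/(-7 - 7*(5 + 2)) = 1/(-7 - 7*7) = 1/(-7 - 49) = 1/(-56) = -1/56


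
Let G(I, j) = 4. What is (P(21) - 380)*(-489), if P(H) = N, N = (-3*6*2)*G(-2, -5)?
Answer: 256236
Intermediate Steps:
N = -144 (N = (-3*6*2)*4 = -18*2*4 = -36*4 = -144)
P(H) = -144
(P(21) - 380)*(-489) = (-144 - 380)*(-489) = -524*(-489) = 256236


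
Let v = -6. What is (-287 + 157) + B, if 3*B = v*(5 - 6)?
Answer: -128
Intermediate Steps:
B = 2 (B = (-6*(5 - 6))/3 = (-6*(-1))/3 = (⅓)*6 = 2)
(-287 + 157) + B = (-287 + 157) + 2 = -130 + 2 = -128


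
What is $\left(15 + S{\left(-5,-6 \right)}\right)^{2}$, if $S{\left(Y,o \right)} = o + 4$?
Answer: $169$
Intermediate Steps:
$S{\left(Y,o \right)} = 4 + o$
$\left(15 + S{\left(-5,-6 \right)}\right)^{2} = \left(15 + \left(4 - 6\right)\right)^{2} = \left(15 - 2\right)^{2} = 13^{2} = 169$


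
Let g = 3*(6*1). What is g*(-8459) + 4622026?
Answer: 4469764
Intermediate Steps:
g = 18 (g = 3*6 = 18)
g*(-8459) + 4622026 = 18*(-8459) + 4622026 = -152262 + 4622026 = 4469764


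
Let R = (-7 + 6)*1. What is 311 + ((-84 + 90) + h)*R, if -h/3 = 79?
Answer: 542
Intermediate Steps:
R = -1 (R = -1*1 = -1)
h = -237 (h = -3*79 = -237)
311 + ((-84 + 90) + h)*R = 311 + ((-84 + 90) - 237)*(-1) = 311 + (6 - 237)*(-1) = 311 - 231*(-1) = 311 + 231 = 542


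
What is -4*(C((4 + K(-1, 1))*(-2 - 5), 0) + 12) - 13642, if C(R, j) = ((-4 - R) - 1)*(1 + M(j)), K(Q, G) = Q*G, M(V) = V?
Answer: -13754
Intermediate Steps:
K(Q, G) = G*Q
C(R, j) = (1 + j)*(-5 - R) (C(R, j) = ((-4 - R) - 1)*(1 + j) = (-5 - R)*(1 + j) = (1 + j)*(-5 - R))
-4*(C((4 + K(-1, 1))*(-2 - 5), 0) + 12) - 13642 = -4*((-5 - (4 + 1*(-1))*(-2 - 5) - 5*0 - 1*(4 + 1*(-1))*(-2 - 5)*0) + 12) - 13642 = -4*((-5 - (4 - 1)*(-7) + 0 - 1*(4 - 1)*(-7)*0) + 12) - 13642 = -4*((-5 - 3*(-7) + 0 - 1*3*(-7)*0) + 12) - 13642 = -4*((-5 - 1*(-21) + 0 - 1*(-21)*0) + 12) - 13642 = -4*((-5 + 21 + 0 + 0) + 12) - 13642 = -4*(16 + 12) - 13642 = -4*28 - 13642 = -112 - 13642 = -13754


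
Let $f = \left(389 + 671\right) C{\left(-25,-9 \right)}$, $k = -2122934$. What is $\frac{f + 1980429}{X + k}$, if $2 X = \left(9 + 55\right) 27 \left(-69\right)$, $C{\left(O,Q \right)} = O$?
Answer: $- \frac{1953929}{2182550} \approx -0.89525$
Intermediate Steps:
$X = -59616$ ($X = \frac{\left(9 + 55\right) 27 \left(-69\right)}{2} = \frac{64 \cdot 27 \left(-69\right)}{2} = \frac{1728 \left(-69\right)}{2} = \frac{1}{2} \left(-119232\right) = -59616$)
$f = -26500$ ($f = \left(389 + 671\right) \left(-25\right) = 1060 \left(-25\right) = -26500$)
$\frac{f + 1980429}{X + k} = \frac{-26500 + 1980429}{-59616 - 2122934} = \frac{1953929}{-2182550} = 1953929 \left(- \frac{1}{2182550}\right) = - \frac{1953929}{2182550}$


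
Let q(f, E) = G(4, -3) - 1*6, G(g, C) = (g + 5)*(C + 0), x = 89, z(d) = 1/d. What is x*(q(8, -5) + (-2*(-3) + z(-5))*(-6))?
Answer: -30171/5 ≈ -6034.2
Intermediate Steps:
G(g, C) = C*(5 + g) (G(g, C) = (5 + g)*C = C*(5 + g))
q(f, E) = -33 (q(f, E) = -3*(5 + 4) - 1*6 = -3*9 - 6 = -27 - 6 = -33)
x*(q(8, -5) + (-2*(-3) + z(-5))*(-6)) = 89*(-33 + (-2*(-3) + 1/(-5))*(-6)) = 89*(-33 + (6 - ⅕)*(-6)) = 89*(-33 + (29/5)*(-6)) = 89*(-33 - 174/5) = 89*(-339/5) = -30171/5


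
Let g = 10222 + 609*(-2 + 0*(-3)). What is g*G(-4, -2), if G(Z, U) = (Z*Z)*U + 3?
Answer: -261116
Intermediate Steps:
g = 9004 (g = 10222 + 609*(-2 + 0) = 10222 + 609*(-2) = 10222 - 1218 = 9004)
G(Z, U) = 3 + U*Z² (G(Z, U) = Z²*U + 3 = U*Z² + 3 = 3 + U*Z²)
g*G(-4, -2) = 9004*(3 - 2*(-4)²) = 9004*(3 - 2*16) = 9004*(3 - 32) = 9004*(-29) = -261116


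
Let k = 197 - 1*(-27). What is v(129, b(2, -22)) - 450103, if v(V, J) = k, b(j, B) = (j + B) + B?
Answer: -449879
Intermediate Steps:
b(j, B) = j + 2*B (b(j, B) = (B + j) + B = j + 2*B)
k = 224 (k = 197 + 27 = 224)
v(V, J) = 224
v(129, b(2, -22)) - 450103 = 224 - 450103 = -449879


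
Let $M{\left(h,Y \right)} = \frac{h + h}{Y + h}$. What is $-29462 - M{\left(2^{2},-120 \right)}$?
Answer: $- \frac{854396}{29} \approx -29462.0$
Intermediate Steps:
$M{\left(h,Y \right)} = \frac{2 h}{Y + h}$
$-29462 - M{\left(2^{2},-120 \right)} = -29462 - \frac{2 \cdot 2^{2}}{-120 + 2^{2}} = -29462 - 2 \cdot 4 \frac{1}{-120 + 4} = -29462 - 2 \cdot 4 \frac{1}{-116} = -29462 - 2 \cdot 4 \left(- \frac{1}{116}\right) = -29462 - - \frac{2}{29} = -29462 + \frac{2}{29} = - \frac{854396}{29}$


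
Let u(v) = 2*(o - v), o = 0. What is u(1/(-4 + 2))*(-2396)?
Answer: -2396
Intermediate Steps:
u(v) = -2*v (u(v) = 2*(0 - v) = 2*(-v) = -2*v)
u(1/(-4 + 2))*(-2396) = -2/(-4 + 2)*(-2396) = -2/(-2)*(-2396) = -2*(-1/2)*(-2396) = 1*(-2396) = -2396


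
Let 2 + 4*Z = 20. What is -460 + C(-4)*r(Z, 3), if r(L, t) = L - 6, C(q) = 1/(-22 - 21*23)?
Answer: -909877/1978 ≈ -460.00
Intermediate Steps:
Z = 9/2 (Z = -½ + (¼)*20 = -½ + 5 = 9/2 ≈ 4.5000)
C(q) = -1/989 (C(q) = (1/23)/(-43) = -1/43*1/23 = -1/989)
r(L, t) = -6 + L
-460 + C(-4)*r(Z, 3) = -460 - (-6 + 9/2)/989 = -460 - 1/989*(-3/2) = -460 + 3/1978 = -909877/1978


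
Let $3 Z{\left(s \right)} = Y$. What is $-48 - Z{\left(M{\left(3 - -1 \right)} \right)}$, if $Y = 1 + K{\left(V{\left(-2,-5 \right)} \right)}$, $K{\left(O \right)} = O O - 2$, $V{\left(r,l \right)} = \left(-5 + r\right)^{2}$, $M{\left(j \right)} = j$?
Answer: $-848$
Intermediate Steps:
$K{\left(O \right)} = -2 + O^{2}$ ($K{\left(O \right)} = O^{2} - 2 = -2 + O^{2}$)
$Y = 2400$ ($Y = 1 - \left(2 - \left(\left(-5 - 2\right)^{2}\right)^{2}\right) = 1 - \left(2 - \left(\left(-7\right)^{2}\right)^{2}\right) = 1 - \left(2 - 49^{2}\right) = 1 + \left(-2 + 2401\right) = 1 + 2399 = 2400$)
$Z{\left(s \right)} = 800$ ($Z{\left(s \right)} = \frac{1}{3} \cdot 2400 = 800$)
$-48 - Z{\left(M{\left(3 - -1 \right)} \right)} = -48 - 800 = -848$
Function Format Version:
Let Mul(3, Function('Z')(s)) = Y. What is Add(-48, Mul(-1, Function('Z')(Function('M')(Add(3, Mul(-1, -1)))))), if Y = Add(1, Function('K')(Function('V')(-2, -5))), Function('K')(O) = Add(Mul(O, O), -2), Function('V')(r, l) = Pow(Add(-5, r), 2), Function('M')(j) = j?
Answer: -848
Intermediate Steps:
Function('K')(O) = Add(-2, Pow(O, 2)) (Function('K')(O) = Add(Pow(O, 2), -2) = Add(-2, Pow(O, 2)))
Y = 2400 (Y = Add(1, Add(-2, Pow(Pow(Add(-5, -2), 2), 2))) = Add(1, Add(-2, Pow(Pow(-7, 2), 2))) = Add(1, Add(-2, Pow(49, 2))) = Add(1, Add(-2, 2401)) = Add(1, 2399) = 2400)
Function('Z')(s) = 800 (Function('Z')(s) = Mul(Rational(1, 3), 2400) = 800)
Add(-48, Mul(-1, Function('Z')(Function('M')(Add(3, Mul(-1, -1)))))) = Add(-48, Mul(-1, 800)) = Add(-48, -800) = -848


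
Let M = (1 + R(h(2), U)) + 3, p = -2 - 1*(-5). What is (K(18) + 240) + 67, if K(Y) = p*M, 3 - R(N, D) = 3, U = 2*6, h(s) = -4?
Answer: 319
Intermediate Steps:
U = 12
p = 3 (p = -2 + 5 = 3)
R(N, D) = 0 (R(N, D) = 3 - 1*3 = 3 - 3 = 0)
M = 4 (M = (1 + 0) + 3 = 1 + 3 = 4)
K(Y) = 12 (K(Y) = 3*4 = 12)
(K(18) + 240) + 67 = (12 + 240) + 67 = 252 + 67 = 319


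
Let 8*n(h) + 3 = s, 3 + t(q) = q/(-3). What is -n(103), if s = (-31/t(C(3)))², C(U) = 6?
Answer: -443/100 ≈ -4.4300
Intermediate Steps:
t(q) = -3 - q/3 (t(q) = -3 + q/(-3) = -3 + q*(-⅓) = -3 - q/3)
s = 961/25 (s = (-31/(-3 - ⅓*6))² = (-31/(-3 - 2))² = (-31/(-5))² = (-31*(-⅕))² = (31/5)² = 961/25 ≈ 38.440)
n(h) = 443/100 (n(h) = -3/8 + (⅛)*(961/25) = -3/8 + 961/200 = 443/100)
-n(103) = -1*443/100 = -443/100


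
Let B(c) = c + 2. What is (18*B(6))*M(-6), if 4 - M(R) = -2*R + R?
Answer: -288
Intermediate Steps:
M(R) = 4 + R (M(R) = 4 - (-2*R + R) = 4 - (-1)*R = 4 + R)
B(c) = 2 + c
(18*B(6))*M(-6) = (18*(2 + 6))*(4 - 6) = (18*8)*(-2) = 144*(-2) = -288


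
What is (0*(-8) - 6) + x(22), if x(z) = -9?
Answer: -15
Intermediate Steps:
(0*(-8) - 6) + x(22) = (0*(-8) - 6) - 9 = (0 - 6) - 9 = -6 - 9 = -15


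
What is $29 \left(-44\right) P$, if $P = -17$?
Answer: $21692$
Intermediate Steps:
$29 \left(-44\right) P = 29 \left(-44\right) \left(-17\right) = \left(-1276\right) \left(-17\right) = 21692$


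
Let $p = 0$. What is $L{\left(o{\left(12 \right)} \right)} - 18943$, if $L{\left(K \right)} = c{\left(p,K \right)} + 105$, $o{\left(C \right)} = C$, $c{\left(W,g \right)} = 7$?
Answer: $-18831$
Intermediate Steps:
$L{\left(K \right)} = 112$ ($L{\left(K \right)} = 7 + 105 = 112$)
$L{\left(o{\left(12 \right)} \right)} - 18943 = 112 - 18943 = -18831$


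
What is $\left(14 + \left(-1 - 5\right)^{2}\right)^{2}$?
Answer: $2500$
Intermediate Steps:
$\left(14 + \left(-1 - 5\right)^{2}\right)^{2} = \left(14 + \left(-6\right)^{2}\right)^{2} = \left(14 + 36\right)^{2} = 50^{2} = 2500$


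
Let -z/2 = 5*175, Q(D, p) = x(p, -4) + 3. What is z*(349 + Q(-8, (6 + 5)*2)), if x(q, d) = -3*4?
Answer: -595000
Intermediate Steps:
x(q, d) = -12
Q(D, p) = -9 (Q(D, p) = -12 + 3 = -9)
z = -1750 (z = -10*175 = -2*875 = -1750)
z*(349 + Q(-8, (6 + 5)*2)) = -1750*(349 - 9) = -1750*340 = -595000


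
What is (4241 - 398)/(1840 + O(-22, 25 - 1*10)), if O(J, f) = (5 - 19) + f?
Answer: 549/263 ≈ 2.0875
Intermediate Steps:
O(J, f) = -14 + f
(4241 - 398)/(1840 + O(-22, 25 - 1*10)) = (4241 - 398)/(1840 + (-14 + (25 - 1*10))) = 3843/(1840 + (-14 + (25 - 10))) = 3843/(1840 + (-14 + 15)) = 3843/(1840 + 1) = 3843/1841 = 3843*(1/1841) = 549/263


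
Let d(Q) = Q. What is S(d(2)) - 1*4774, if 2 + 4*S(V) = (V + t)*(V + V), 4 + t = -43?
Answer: -9639/2 ≈ -4819.5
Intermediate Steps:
t = -47 (t = -4 - 43 = -47)
S(V) = -½ + V*(-47 + V)/2 (S(V) = -½ + ((V - 47)*(V + V))/4 = -½ + ((-47 + V)*(2*V))/4 = -½ + (2*V*(-47 + V))/4 = -½ + V*(-47 + V)/2)
S(d(2)) - 1*4774 = (-½ + (½)*2² - 47/2*2) - 1*4774 = (-½ + (½)*4 - 47) - 4774 = (-½ + 2 - 47) - 4774 = -91/2 - 4774 = -9639/2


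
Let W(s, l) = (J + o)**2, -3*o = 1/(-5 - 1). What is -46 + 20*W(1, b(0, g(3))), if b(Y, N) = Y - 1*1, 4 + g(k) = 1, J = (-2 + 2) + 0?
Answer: -3721/81 ≈ -45.938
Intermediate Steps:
J = 0 (J = 0 + 0 = 0)
g(k) = -3 (g(k) = -4 + 1 = -3)
o = 1/18 (o = -1/(3*(-5 - 1)) = -1/3/(-6) = -1/3*(-1/6) = 1/18 ≈ 0.055556)
b(Y, N) = -1 + Y (b(Y, N) = Y - 1 = -1 + Y)
W(s, l) = 1/324 (W(s, l) = (0 + 1/18)**2 = (1/18)**2 = 1/324)
-46 + 20*W(1, b(0, g(3))) = -46 + 20*(1/324) = -46 + 5/81 = -3721/81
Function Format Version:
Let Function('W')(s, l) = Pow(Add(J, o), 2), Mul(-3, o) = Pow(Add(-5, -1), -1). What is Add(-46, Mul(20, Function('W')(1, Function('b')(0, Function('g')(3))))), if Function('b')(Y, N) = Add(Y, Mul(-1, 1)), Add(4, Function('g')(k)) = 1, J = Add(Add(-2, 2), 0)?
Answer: Rational(-3721, 81) ≈ -45.938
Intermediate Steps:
J = 0 (J = Add(0, 0) = 0)
Function('g')(k) = -3 (Function('g')(k) = Add(-4, 1) = -3)
o = Rational(1, 18) (o = Mul(Rational(-1, 3), Pow(Add(-5, -1), -1)) = Mul(Rational(-1, 3), Pow(-6, -1)) = Mul(Rational(-1, 3), Rational(-1, 6)) = Rational(1, 18) ≈ 0.055556)
Function('b')(Y, N) = Add(-1, Y) (Function('b')(Y, N) = Add(Y, -1) = Add(-1, Y))
Function('W')(s, l) = Rational(1, 324) (Function('W')(s, l) = Pow(Add(0, Rational(1, 18)), 2) = Pow(Rational(1, 18), 2) = Rational(1, 324))
Add(-46, Mul(20, Function('W')(1, Function('b')(0, Function('g')(3))))) = Add(-46, Mul(20, Rational(1, 324))) = Add(-46, Rational(5, 81)) = Rational(-3721, 81)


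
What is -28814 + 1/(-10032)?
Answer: -289062049/10032 ≈ -28814.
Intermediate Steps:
-28814 + 1/(-10032) = -28814 - 1/10032 = -289062049/10032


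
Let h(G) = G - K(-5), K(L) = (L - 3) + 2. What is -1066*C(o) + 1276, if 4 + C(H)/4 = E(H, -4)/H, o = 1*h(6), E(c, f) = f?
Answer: 59260/3 ≈ 19753.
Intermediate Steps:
K(L) = -1 + L (K(L) = (-3 + L) + 2 = -1 + L)
h(G) = 6 + G (h(G) = G - (-1 - 5) = G - 1*(-6) = G + 6 = 6 + G)
o = 12 (o = 1*(6 + 6) = 1*12 = 12)
C(H) = -16 - 16/H (C(H) = -16 + 4*(-4/H) = -16 - 16/H)
-1066*C(o) + 1276 = -1066*(-16 - 16/12) + 1276 = -1066*(-16 - 16*1/12) + 1276 = -1066*(-16 - 4/3) + 1276 = -1066*(-52/3) + 1276 = 55432/3 + 1276 = 59260/3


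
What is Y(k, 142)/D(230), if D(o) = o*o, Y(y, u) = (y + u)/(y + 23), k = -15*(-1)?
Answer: 157/2010200 ≈ 7.8102e-5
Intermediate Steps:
k = 15
Y(y, u) = (u + y)/(23 + y)
D(o) = o**2
Y(k, 142)/D(230) = ((142 + 15)/(23 + 15))/(230**2) = (157/38)/52900 = ((1/38)*157)*(1/52900) = (157/38)*(1/52900) = 157/2010200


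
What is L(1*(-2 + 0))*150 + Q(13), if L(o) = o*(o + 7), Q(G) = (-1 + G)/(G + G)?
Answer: -19494/13 ≈ -1499.5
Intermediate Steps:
Q(G) = (-1 + G)/(2*G) (Q(G) = (-1 + G)/((2*G)) = (-1 + G)*(1/(2*G)) = (-1 + G)/(2*G))
L(o) = o*(7 + o)
L(1*(-2 + 0))*150 + Q(13) = ((1*(-2 + 0))*(7 + 1*(-2 + 0)))*150 + (½)*(-1 + 13)/13 = ((1*(-2))*(7 + 1*(-2)))*150 + (½)*(1/13)*12 = -2*(7 - 2)*150 + 6/13 = -2*5*150 + 6/13 = -10*150 + 6/13 = -1500 + 6/13 = -19494/13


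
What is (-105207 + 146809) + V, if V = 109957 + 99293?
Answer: 250852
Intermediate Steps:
V = 209250
(-105207 + 146809) + V = (-105207 + 146809) + 209250 = 41602 + 209250 = 250852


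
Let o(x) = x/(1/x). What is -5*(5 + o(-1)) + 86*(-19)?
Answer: -1664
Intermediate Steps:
o(x) = x**2 (o(x) = x*x = x**2)
-5*(5 + o(-1)) + 86*(-19) = -5*(5 + (-1)**2) + 86*(-19) = -5*(5 + 1) - 1634 = -5*6 - 1634 = -30 - 1634 = -1664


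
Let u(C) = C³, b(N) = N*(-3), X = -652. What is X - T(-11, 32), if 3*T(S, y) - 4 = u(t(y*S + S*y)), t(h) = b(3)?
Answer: -1231/3 ≈ -410.33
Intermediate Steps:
b(N) = -3*N
t(h) = -9 (t(h) = -3*3 = -9)
T(S, y) = -725/3 (T(S, y) = 4/3 + (⅓)*(-9)³ = 4/3 + (⅓)*(-729) = 4/3 - 243 = -725/3)
X - T(-11, 32) = -652 - 1*(-725/3) = -652 + 725/3 = -1231/3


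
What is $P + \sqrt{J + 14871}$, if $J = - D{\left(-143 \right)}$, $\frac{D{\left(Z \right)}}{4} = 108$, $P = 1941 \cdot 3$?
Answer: $5823 + \sqrt{14439} \approx 5943.2$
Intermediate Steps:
$P = 5823$
$D{\left(Z \right)} = 432$ ($D{\left(Z \right)} = 4 \cdot 108 = 432$)
$J = -432$ ($J = \left(-1\right) 432 = -432$)
$P + \sqrt{J + 14871} = 5823 + \sqrt{-432 + 14871} = 5823 + \sqrt{14439}$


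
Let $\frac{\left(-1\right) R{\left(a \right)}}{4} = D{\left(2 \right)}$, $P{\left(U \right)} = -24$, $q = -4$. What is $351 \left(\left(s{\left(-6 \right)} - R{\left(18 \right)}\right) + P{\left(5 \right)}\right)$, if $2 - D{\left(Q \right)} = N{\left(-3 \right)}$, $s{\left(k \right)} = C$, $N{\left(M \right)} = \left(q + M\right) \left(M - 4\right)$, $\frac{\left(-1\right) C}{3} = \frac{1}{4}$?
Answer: $- \frac{298701}{4} \approx -74675.0$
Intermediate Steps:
$C = - \frac{3}{4} \approx -0.75$
$N{\left(M \right)} = \left(-4 + M\right)^{2}$ ($N{\left(M \right)} = \left(-4 + M\right) \left(M - 4\right) = \left(-4 + M\right) \left(-4 + M\right) = \left(-4 + M\right)^{2}$)
$s{\left(k \right)} = - \frac{3}{4}$
$D{\left(Q \right)} = -47$ ($D{\left(Q \right)} = 2 - \left(16 + \left(-3\right)^{2} - -24\right) = 2 - \left(16 + 9 + 24\right) = 2 - 49 = -47$)
$R{\left(a \right)} = 188$ ($R{\left(a \right)} = \left(-4\right) \left(-47\right) = 188$)
$351 \left(\left(s{\left(-6 \right)} - R{\left(18 \right)}\right) + P{\left(5 \right)}\right) = 351 \left(\left(- \frac{3}{4} - 188\right) - 24\right) = 351 \left(- \frac{755}{4} - 24\right) = 351 \left(- \frac{851}{4}\right) = - \frac{298701}{4}$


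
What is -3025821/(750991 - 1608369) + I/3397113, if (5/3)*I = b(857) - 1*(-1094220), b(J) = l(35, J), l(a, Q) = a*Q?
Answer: 3619127393245/970869983238 ≈ 3.7277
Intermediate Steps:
l(a, Q) = Q*a
b(J) = 35*J (b(J) = J*35 = 35*J)
I = 674529 (I = 3*(35*857 - 1*(-1094220))/5 = 3*(29995 + 1094220)/5 = (3/5)*1124215 = 674529)
-3025821/(750991 - 1608369) + I/3397113 = -3025821/(750991 - 1608369) + 674529/3397113 = -3025821/(-857378) + 674529*(1/3397113) = -3025821*(-1/857378) + 224843/1132371 = 3025821/857378 + 224843/1132371 = 3619127393245/970869983238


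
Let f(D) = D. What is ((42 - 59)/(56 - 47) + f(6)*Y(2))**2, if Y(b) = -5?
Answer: 82369/81 ≈ 1016.9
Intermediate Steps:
((42 - 59)/(56 - 47) + f(6)*Y(2))**2 = ((42 - 59)/(56 - 47) + 6*(-5))**2 = (-17/9 - 30)**2 = (-287/9)**2 = 82369/81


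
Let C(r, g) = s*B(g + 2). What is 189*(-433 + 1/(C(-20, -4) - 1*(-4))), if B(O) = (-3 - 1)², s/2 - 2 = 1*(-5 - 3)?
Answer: -15385545/188 ≈ -81838.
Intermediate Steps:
s = -12 (s = 4 + 2*(1*(-5 - 3)) = 4 + 2*(1*(-8)) = 4 + 2*(-8) = 4 - 16 = -12)
B(O) = 16 (B(O) = (-4)² = 16)
C(r, g) = -192 (C(r, g) = -12*16 = -192)
189*(-433 + 1/(C(-20, -4) - 1*(-4))) = 189*(-433 + 1/(-192 - 1*(-4))) = 189*(-433 + 1/(-192 + 4)) = 189*(-433 + 1/(-188)) = 189*(-433 - 1/188) = 189*(-81405/188) = -15385545/188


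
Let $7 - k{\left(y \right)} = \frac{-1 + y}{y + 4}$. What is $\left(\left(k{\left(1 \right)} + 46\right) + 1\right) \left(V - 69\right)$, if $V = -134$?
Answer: $-10962$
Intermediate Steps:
$k{\left(y \right)} = 7 - \frac{-1 + y}{4 + y}$ ($k{\left(y \right)} = 7 - \frac{-1 + y}{y + 4} = 7 - \frac{-1 + y}{4 + y}$)
$\left(\left(k{\left(1 \right)} + 46\right) + 1\right) \left(V - 69\right) = \left(\left(\frac{29 + 6 \cdot 1}{4 + 1} + 46\right) + 1\right) \left(-134 - 69\right) = \left(\left(\frac{29 + 6}{5} + 46\right) + 1\right) \left(-203\right) = \left(\left(\frac{1}{5} \cdot 35 + 46\right) + 1\right) \left(-203\right) = \left(\left(7 + 46\right) + 1\right) \left(-203\right) = \left(53 + 1\right) \left(-203\right) = 54 \left(-203\right) = -10962$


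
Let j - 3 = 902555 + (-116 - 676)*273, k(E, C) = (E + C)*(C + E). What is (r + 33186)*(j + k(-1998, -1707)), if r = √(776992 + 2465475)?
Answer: 478321997262 + 14413367*√3242467 ≈ 5.0428e+11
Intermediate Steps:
r = √3242467 ≈ 1800.7
k(E, C) = (C + E)² (k(E, C) = (C + E)*(C + E) = (C + E)²)
j = 686342 (j = 3 + (902555 + (-116 - 676)*273) = 3 + (902555 - 792*273) = 3 + (902555 - 216216) = 3 + 686339 = 686342)
(r + 33186)*(j + k(-1998, -1707)) = (√3242467 + 33186)*(686342 + (-1707 - 1998)²) = (33186 + √3242467)*(686342 + (-3705)²) = (33186 + √3242467)*(686342 + 13727025) = (33186 + √3242467)*14413367 = 478321997262 + 14413367*√3242467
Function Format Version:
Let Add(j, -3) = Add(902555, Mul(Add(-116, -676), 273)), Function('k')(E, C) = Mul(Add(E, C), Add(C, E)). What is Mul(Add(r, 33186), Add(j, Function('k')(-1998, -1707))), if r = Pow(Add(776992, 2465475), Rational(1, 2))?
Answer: Add(478321997262, Mul(14413367, Pow(3242467, Rational(1, 2)))) ≈ 5.0428e+11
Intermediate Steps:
r = Pow(3242467, Rational(1, 2)) ≈ 1800.7
Function('k')(E, C) = Pow(Add(C, E), 2) (Function('k')(E, C) = Mul(Add(C, E), Add(C, E)) = Pow(Add(C, E), 2))
j = 686342 (j = Add(3, Add(902555, Mul(Add(-116, -676), 273))) = Add(3, Add(902555, Mul(-792, 273))) = Add(3, Add(902555, -216216)) = Add(3, 686339) = 686342)
Mul(Add(r, 33186), Add(j, Function('k')(-1998, -1707))) = Mul(Add(Pow(3242467, Rational(1, 2)), 33186), Add(686342, Pow(Add(-1707, -1998), 2))) = Mul(Add(33186, Pow(3242467, Rational(1, 2))), Add(686342, Pow(-3705, 2))) = Mul(Add(33186, Pow(3242467, Rational(1, 2))), Add(686342, 13727025)) = Mul(Add(33186, Pow(3242467, Rational(1, 2))), 14413367) = Add(478321997262, Mul(14413367, Pow(3242467, Rational(1, 2))))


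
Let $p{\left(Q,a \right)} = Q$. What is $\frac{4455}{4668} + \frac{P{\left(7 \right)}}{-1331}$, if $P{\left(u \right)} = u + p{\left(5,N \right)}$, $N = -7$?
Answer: $\frac{1957863}{2071036} \approx 0.94535$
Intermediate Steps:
$P{\left(u \right)} = 5 + u$ ($P{\left(u \right)} = u + 5 = 5 + u$)
$\frac{4455}{4668} + \frac{P{\left(7 \right)}}{-1331} = \frac{4455}{4668} + \frac{5 + 7}{-1331} = 4455 \cdot \frac{1}{4668} + 12 \left(- \frac{1}{1331}\right) = \frac{1485}{1556} - \frac{12}{1331} = \frac{1957863}{2071036}$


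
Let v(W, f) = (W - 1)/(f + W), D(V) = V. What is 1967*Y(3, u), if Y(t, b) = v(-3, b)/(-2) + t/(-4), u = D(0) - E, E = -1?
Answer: -13769/4 ≈ -3442.3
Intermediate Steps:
v(W, f) = (-1 + W)/(W + f)
u = 1 (u = 0 - 1*(-1) = 0 + 1 = 1)
Y(t, b) = 2/(-3 + b) - t/4 (Y(t, b) = ((-1 - 3)/(-3 + b))/(-2) + t/(-4) = (-4/(-3 + b))*(-1/2) + t*(-1/4) = -4/(-3 + b)*(-1/2) - t/4 = 2/(-3 + b) - t/4)
1967*Y(3, u) = 1967*((8 - 1*3*(-3 + 1))/(4*(-3 + 1))) = 1967*((1/4)*(8 - 1*3*(-2))/(-2)) = 1967*((1/4)*(-1/2)*(8 + 6)) = 1967*((1/4)*(-1/2)*14) = 1967*(-7/4) = -13769/4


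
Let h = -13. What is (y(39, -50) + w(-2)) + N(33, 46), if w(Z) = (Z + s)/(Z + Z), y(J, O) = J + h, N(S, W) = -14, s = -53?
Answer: 103/4 ≈ 25.750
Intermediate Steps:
y(J, O) = -13 + J (y(J, O) = J - 13 = -13 + J)
w(Z) = (-53 + Z)/(2*Z) (w(Z) = (Z - 53)/(Z + Z) = (-53 + Z)/((2*Z)) = (-53 + Z)*(1/(2*Z)) = (-53 + Z)/(2*Z))
(y(39, -50) + w(-2)) + N(33, 46) = ((-13 + 39) + (1/2)*(-53 - 2)/(-2)) - 14 = (26 + (1/2)*(-1/2)*(-55)) - 14 = (26 + 55/4) - 14 = 159/4 - 14 = 103/4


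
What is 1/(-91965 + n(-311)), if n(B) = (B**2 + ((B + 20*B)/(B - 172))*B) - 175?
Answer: 23/8642 ≈ 0.0026614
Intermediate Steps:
n(B) = -175 + B**2 + 21*B**2/(-172 + B) (n(B) = (B**2 + ((21*B)/(-172 + B))*B) - 175 = (B**2 + (21*B/(-172 + B))*B) - 175 = (B**2 + 21*B**2/(-172 + B)) - 175 = -175 + B**2 + 21*B**2/(-172 + B))
1/(-91965 + n(-311)) = 1/(-91965 + (30100 + (-311)**3 - 175*(-311) - 151*(-311)**2)/(-172 - 311)) = 1/(-91965 + (30100 - 30080231 + 54425 - 151*96721)/(-483)) = 1/(-91965 - (30100 - 30080231 + 54425 - 14604871)/483) = 1/(-91965 - 1/483*(-44600577)) = 1/(-91965 + 2123837/23) = 1/(8642/23) = 23/8642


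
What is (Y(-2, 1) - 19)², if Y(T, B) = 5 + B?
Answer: 169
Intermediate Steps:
(Y(-2, 1) - 19)² = ((5 + 1) - 19)² = (6 - 19)² = (-13)² = 169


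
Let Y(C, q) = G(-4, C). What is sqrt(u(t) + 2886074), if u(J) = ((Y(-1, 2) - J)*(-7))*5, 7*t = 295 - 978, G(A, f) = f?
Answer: sqrt(2882694) ≈ 1697.8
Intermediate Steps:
Y(C, q) = C
t = -683/7 (t = (295 - 978)/7 = (1/7)*(-683) = -683/7 ≈ -97.571)
u(J) = 35 + 35*J (u(J) = ((-1 - J)*(-7))*5 = (7 + 7*J)*5 = 35 + 35*J)
sqrt(u(t) + 2886074) = sqrt((35 + 35*(-683/7)) + 2886074) = sqrt((35 - 3415) + 2886074) = sqrt(-3380 + 2886074) = sqrt(2882694)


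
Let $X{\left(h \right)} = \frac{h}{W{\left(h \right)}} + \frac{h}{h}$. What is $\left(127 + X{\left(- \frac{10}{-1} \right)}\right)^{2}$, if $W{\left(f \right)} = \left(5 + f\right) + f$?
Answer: $\frac{412164}{25} \approx 16487.0$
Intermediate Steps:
$W{\left(f \right)} = 5 + 2 f$
$X{\left(h \right)} = 1 + \frac{h}{5 + 2 h}$ ($X{\left(h \right)} = \frac{h}{5 + 2 h} + \frac{h}{h} = \frac{h}{5 + 2 h} + 1 = 1 + \frac{h}{5 + 2 h}$)
$\left(127 + X{\left(- \frac{10}{-1} \right)}\right)^{2} = \left(127 + \frac{5 + 3 \left(- \frac{10}{-1}\right)}{5 + 2 \left(- \frac{10}{-1}\right)}\right)^{2} = \left(127 + \frac{5 + 3 \left(\left(-10\right) \left(-1\right)\right)}{5 + 2 \left(\left(-10\right) \left(-1\right)\right)}\right)^{2} = \left(127 + \frac{5 + 3 \cdot 10}{5 + 2 \cdot 10}\right)^{2} = \left(127 + \frac{5 + 30}{5 + 20}\right)^{2} = \left(127 + \frac{1}{25} \cdot 35\right)^{2} = \left(127 + \frac{7}{5}\right)^{2} = \left(\frac{642}{5}\right)^{2} = \frac{412164}{25}$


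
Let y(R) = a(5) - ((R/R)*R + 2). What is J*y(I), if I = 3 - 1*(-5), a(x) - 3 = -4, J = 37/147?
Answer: -407/147 ≈ -2.7687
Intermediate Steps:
J = 37/147 (J = 37*(1/147) = 37/147 ≈ 0.25170)
a(x) = -1 (a(x) = 3 - 4 = -1)
I = 8 (I = 3 + 5 = 8)
y(R) = -3 - R (y(R) = -1 - ((R/R)*R + 2) = -1 - (1*R + 2) = -1 - (R + 2) = -1 - (2 + R) = -1 + (-2 - R) = -3 - R)
J*y(I) = 37*(-3 - 1*8)/147 = 37*(-3 - 8)/147 = (37/147)*(-11) = -407/147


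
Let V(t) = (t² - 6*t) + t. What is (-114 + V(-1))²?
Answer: 11664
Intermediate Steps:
V(t) = t² - 5*t
(-114 + V(-1))² = (-114 - (-5 - 1))² = (-114 - 1*(-6))² = (-114 + 6)² = (-108)² = 11664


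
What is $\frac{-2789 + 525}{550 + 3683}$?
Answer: $- \frac{2264}{4233} \approx -0.53485$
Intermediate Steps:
$\frac{-2789 + 525}{550 + 3683} = - \frac{2264}{4233}$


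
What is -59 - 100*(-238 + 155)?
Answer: 8241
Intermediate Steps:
-59 - 100*(-238 + 155) = -59 - 100*(-83) = -59 + 8300 = 8241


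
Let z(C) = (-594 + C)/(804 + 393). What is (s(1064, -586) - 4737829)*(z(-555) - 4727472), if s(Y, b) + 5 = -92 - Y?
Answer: 8938975385811890/399 ≈ 2.2403e+13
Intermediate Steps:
s(Y, b) = -97 - Y (s(Y, b) = -5 + (-92 - Y) = -97 - Y)
z(C) = -66/133 + C/1197 (z(C) = (-594 + C)/1197 = (-594 + C)*(1/1197) = -66/133 + C/1197)
(s(1064, -586) - 4737829)*(z(-555) - 4727472) = ((-97 - 1*1064) - 4737829)*((-66/133 + (1/1197)*(-555)) - 4727472) = ((-97 - 1064) - 4737829)*((-66/133 - 185/399) - 4727472) = (-1161 - 4737829)*(-383/399 - 4727472) = -4738990*(-1886261711/399) = 8938975385811890/399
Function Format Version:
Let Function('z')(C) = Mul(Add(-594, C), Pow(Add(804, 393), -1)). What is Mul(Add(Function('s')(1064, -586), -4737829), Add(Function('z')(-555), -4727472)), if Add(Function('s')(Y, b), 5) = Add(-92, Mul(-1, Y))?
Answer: Rational(8938975385811890, 399) ≈ 2.2403e+13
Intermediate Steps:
Function('s')(Y, b) = Add(-97, Mul(-1, Y)) (Function('s')(Y, b) = Add(-5, Add(-92, Mul(-1, Y))) = Add(-97, Mul(-1, Y)))
Function('z')(C) = Add(Rational(-66, 133), Mul(Rational(1, 1197), C)) (Function('z')(C) = Mul(Add(-594, C), Pow(1197, -1)) = Mul(Add(-594, C), Rational(1, 1197)) = Add(Rational(-66, 133), Mul(Rational(1, 1197), C)))
Mul(Add(Function('s')(1064, -586), -4737829), Add(Function('z')(-555), -4727472)) = Mul(Add(Add(-97, Mul(-1, 1064)), -4737829), Add(Add(Rational(-66, 133), Mul(Rational(1, 1197), -555)), -4727472)) = Mul(Add(Add(-97, -1064), -4737829), Add(Add(Rational(-66, 133), Rational(-185, 399)), -4727472)) = Mul(Add(-1161, -4737829), Add(Rational(-383, 399), -4727472)) = Mul(-4738990, Rational(-1886261711, 399)) = Rational(8938975385811890, 399)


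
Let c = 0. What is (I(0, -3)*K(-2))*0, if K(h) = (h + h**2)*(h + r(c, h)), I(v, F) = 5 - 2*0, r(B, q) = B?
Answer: 0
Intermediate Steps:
I(v, F) = 5 (I(v, F) = 5 + 0 = 5)
K(h) = h*(h + h**2) (K(h) = (h + h**2)*(h + 0) = (h + h**2)*h = h*(h + h**2))
(I(0, -3)*K(-2))*0 = (5*((-2)**2*(1 - 2)))*0 = (5*(4*(-1)))*0 = (5*(-4))*0 = -20*0 = 0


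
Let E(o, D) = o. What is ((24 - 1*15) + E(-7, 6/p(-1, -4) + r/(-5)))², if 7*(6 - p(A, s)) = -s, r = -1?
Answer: 4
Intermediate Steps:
p(A, s) = 6 + s/7 (p(A, s) = 6 - (-1)*s/7 = 6 + s/7)
((24 - 1*15) + E(-7, 6/p(-1, -4) + r/(-5)))² = ((24 - 1*15) - 7)² = ((24 - 15) - 7)² = (9 - 7)² = 2² = 4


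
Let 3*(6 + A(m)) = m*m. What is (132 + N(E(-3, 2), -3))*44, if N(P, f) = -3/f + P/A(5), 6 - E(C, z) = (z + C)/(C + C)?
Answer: 5962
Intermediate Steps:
A(m) = -6 + m²/3 (A(m) = -6 + (m*m)/3 = -6 + m²/3)
E(C, z) = 6 - (C + z)/(2*C) (E(C, z) = 6 - (z + C)/(C + C) = 6 - (C + z)/(2*C))
N(P, f) = -3/f + 3*P/7 (N(P, f) = -3/f + P/(-6 + (⅓)*5²) = -3/f + P/(-6 + (⅓)*25) = -3/f + P/(-6 + 25/3) = -3/f + P/(7/3) = -3/f + P*(3/7) = -3/f + 3*P/7)
(132 + N(E(-3, 2), -3))*44 = (132 + (-3/(-3) + 3*((½)*(-1*2 + 11*(-3))/(-3))/7))*44 = (132 + (-3*(-⅓) + 3*((½)*(-⅓)*(-2 - 33))/7))*44 = (132 + (1 + 3*((½)*(-⅓)*(-35))/7))*44 = (132 + (1 + (3/7)*(35/6)))*44 = (132 + (1 + 5/2))*44 = (132 + 7/2)*44 = (271/2)*44 = 5962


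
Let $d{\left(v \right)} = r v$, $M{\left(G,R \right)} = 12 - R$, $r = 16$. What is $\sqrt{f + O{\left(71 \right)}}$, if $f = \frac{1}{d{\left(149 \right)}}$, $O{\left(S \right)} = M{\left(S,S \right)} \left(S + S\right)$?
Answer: $\frac{3 i \sqrt{330666611}}{596} \approx 91.531 i$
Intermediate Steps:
$d{\left(v \right)} = 16 v$
$O{\left(S \right)} = 2 S \left(12 - S\right)$ ($O{\left(S \right)} = \left(12 - S\right) \left(S + S\right) = \left(12 - S\right) 2 S = 2 S \left(12 - S\right)$)
$f = \frac{1}{2384}$ ($f = \frac{1}{16 \cdot 149} = \frac{1}{2384} \approx 0.00041946$)
$\sqrt{f + O{\left(71 \right)}} = \sqrt{\frac{1}{2384} + 2 \cdot 71 \left(12 - 71\right)} = \sqrt{\frac{1}{2384} + 2 \cdot 71 \left(-59\right)} = \sqrt{\frac{1}{2384} - 8378} = \sqrt{- \frac{19973151}{2384}} = \frac{3 i \sqrt{330666611}}{596}$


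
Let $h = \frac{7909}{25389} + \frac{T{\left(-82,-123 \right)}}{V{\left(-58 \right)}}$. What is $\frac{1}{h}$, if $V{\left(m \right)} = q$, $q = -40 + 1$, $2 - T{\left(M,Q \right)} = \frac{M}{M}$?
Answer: $\frac{25389}{7258} \approx 3.4981$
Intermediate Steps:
$T{\left(M,Q \right)} = 1$ ($T{\left(M,Q \right)} = 2 - \frac{M}{M} = 2 - 1 = 1$)
$q = -39$
$V{\left(m \right)} = -39$
$h = \frac{7258}{25389}$ ($h = \frac{7909}{25389} + 1 \frac{1}{-39} = 7909 \cdot \frac{1}{25389} + 1 \left(- \frac{1}{39}\right) = \frac{7909}{25389} - \frac{1}{39} = \frac{7258}{25389} \approx 0.28587$)
$\frac{1}{h} = \frac{1}{\frac{7258}{25389}} = \frac{25389}{7258}$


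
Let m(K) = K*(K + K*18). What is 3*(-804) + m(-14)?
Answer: 1312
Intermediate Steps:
m(K) = 19*K² (m(K) = K*(K + 18*K) = K*(19*K) = 19*K²)
3*(-804) + m(-14) = 3*(-804) + 19*(-14)² = -2412 + 19*196 = -2412 + 3724 = 1312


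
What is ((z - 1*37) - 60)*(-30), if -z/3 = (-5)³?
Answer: -8340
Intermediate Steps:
z = 375 (z = -3*(-5)³ = -3*(-125) = 375)
((z - 1*37) - 60)*(-30) = ((375 - 1*37) - 60)*(-30) = ((375 - 37) - 60)*(-30) = (338 - 60)*(-30) = 278*(-30) = -8340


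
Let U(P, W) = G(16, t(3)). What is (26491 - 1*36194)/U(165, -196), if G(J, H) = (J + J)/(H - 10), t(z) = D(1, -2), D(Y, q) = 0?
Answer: 48515/16 ≈ 3032.2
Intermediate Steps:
t(z) = 0
G(J, H) = 2*J/(-10 + H) (G(J, H) = (2*J)/(-10 + H) = 2*J/(-10 + H))
U(P, W) = -16/5 (U(P, W) = 2*16/(-10 + 0) = 2*16/(-10) = 2*16*(-⅒) = -16/5)
(26491 - 1*36194)/U(165, -196) = (26491 - 1*36194)/(-16/5) = (26491 - 36194)*(-5/16) = -9703*(-5/16) = 48515/16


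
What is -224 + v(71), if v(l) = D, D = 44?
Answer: -180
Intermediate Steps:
v(l) = 44
-224 + v(71) = -224 + 44 = -180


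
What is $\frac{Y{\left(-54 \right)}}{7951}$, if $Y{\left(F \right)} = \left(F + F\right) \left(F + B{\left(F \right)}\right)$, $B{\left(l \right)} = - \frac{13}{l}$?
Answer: $\frac{5806}{7951} \approx 0.73022$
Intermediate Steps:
$Y{\left(F \right)} = 2 F \left(F - \frac{13}{F}\right)$ ($Y{\left(F \right)} = \left(F + F\right) \left(F - \frac{13}{F}\right) = 2 F \left(F - \frac{13}{F}\right)$)
$\frac{Y{\left(-54 \right)}}{7951} = \frac{-26 + 2 \left(-54\right)^{2}}{7951} = \left(-26 + 2 \cdot 2916\right) \frac{1}{7951} = \left(-26 + 5832\right) \frac{1}{7951} = 5806 \cdot \frac{1}{7951} = \frac{5806}{7951}$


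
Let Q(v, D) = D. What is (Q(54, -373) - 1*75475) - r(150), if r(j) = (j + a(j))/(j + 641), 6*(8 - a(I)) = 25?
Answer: -359975531/4746 ≈ -75848.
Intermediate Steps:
a(I) = 23/6 (a(I) = 8 - ⅙*25 = 8 - 25/6 = 23/6)
r(j) = (23/6 + j)/(641 + j) (r(j) = (j + 23/6)/(j + 641) = (23/6 + j)/(641 + j))
(Q(54, -373) - 1*75475) - r(150) = (-373 - 1*75475) - (23/6 + 150)/(641 + 150) = (-373 - 75475) - 923/(791*6) = -75848 - 923/(791*6) = -75848 - 1*923/4746 = -75848 - 923/4746 = -359975531/4746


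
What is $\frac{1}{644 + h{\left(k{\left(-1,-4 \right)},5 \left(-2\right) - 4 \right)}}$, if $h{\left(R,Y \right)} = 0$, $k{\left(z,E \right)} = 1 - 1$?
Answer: $\frac{1}{644} \approx 0.0015528$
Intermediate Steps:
$k{\left(z,E \right)} = 0$
$\frac{1}{644 + h{\left(k{\left(-1,-4 \right)},5 \left(-2\right) - 4 \right)}} = \frac{1}{644 + 0} = \frac{1}{644}$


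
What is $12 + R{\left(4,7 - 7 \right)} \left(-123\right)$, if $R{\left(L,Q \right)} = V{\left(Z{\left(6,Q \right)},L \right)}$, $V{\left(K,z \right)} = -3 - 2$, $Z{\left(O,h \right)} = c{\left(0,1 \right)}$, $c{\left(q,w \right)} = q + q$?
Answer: $627$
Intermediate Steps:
$c{\left(q,w \right)} = 2 q$
$Z{\left(O,h \right)} = 0$ ($Z{\left(O,h \right)} = 2 \cdot 0 = 0$)
$V{\left(K,z \right)} = -5$ ($V{\left(K,z \right)} = -3 - 2 = -5$)
$R{\left(L,Q \right)} = -5$
$12 + R{\left(4,7 - 7 \right)} \left(-123\right) = 12 - -615 = 12 + 615 = 627$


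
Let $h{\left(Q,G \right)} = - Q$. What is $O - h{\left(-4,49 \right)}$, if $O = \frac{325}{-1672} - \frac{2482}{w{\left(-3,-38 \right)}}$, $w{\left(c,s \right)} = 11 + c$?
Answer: $- \frac{525751}{1672} \approx -314.44$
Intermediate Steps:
$O = - \frac{519063}{1672}$ ($O = \frac{325}{-1672} - \frac{2482}{11 - 3} = 325 \left(- \frac{1}{1672}\right) - \frac{2482}{8} = - \frac{325}{1672} - \frac{1241}{4} = - \frac{519063}{1672} \approx -310.44$)
$O - h{\left(-4,49 \right)} = - \frac{519063}{1672} - \left(-1\right) \left(-4\right) = - \frac{519063}{1672} - 4 = - \frac{525751}{1672}$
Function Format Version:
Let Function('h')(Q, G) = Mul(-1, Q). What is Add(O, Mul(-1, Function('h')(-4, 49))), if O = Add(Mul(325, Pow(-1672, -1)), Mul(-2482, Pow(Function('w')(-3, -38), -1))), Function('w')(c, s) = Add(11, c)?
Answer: Rational(-525751, 1672) ≈ -314.44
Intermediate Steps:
O = Rational(-519063, 1672) (O = Add(Mul(325, Pow(-1672, -1)), Mul(-2482, Pow(Add(11, -3), -1))) = Add(Mul(325, Rational(-1, 1672)), Mul(-2482, Pow(8, -1))) = Add(Rational(-325, 1672), Mul(-2482, Rational(1, 8))) = Add(Rational(-325, 1672), Rational(-1241, 4)) = Rational(-519063, 1672) ≈ -310.44)
Add(O, Mul(-1, Function('h')(-4, 49))) = Add(Rational(-519063, 1672), Mul(-1, Mul(-1, -4))) = Add(Rational(-519063, 1672), Mul(-1, 4)) = Add(Rational(-519063, 1672), -4) = Rational(-525751, 1672)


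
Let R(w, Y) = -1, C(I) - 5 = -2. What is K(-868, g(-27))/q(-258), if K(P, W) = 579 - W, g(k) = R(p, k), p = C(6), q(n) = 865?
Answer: 116/173 ≈ 0.67052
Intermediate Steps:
C(I) = 3 (C(I) = 5 - 2 = 3)
p = 3
g(k) = -1
K(-868, g(-27))/q(-258) = (579 - 1*(-1))/865 = (579 + 1)*(1/865) = 580*(1/865) = 116/173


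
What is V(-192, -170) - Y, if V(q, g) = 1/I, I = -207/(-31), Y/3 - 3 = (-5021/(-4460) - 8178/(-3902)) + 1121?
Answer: -6090792578311/1801202220 ≈ -3381.5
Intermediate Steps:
Y = 29425421853/8701460 (Y = 9 + 3*((-5021/(-4460) - 8178/(-3902)) + 1121) = 9 + 3*((-5021*(-1/4460) - 8178*(-1/3902)) + 1121) = 9 + 3*((5021/4460 + 4089/1951) + 1121) = 9 + 3*(28032911/8701460 + 1121) = 9 + 3*(9782369571/8701460) = 9 + 29347108713/8701460 = 29425421853/8701460 ≈ 3381.7)
I = 207/31 (I = -207*(-1/31) = 207/31 ≈ 6.6774)
V(q, g) = 31/207 (V(q, g) = 1/(207/31) = 31/207)
V(-192, -170) - Y = 31/207 - 1*29425421853/8701460 = 31/207 - 29425421853/8701460 = -6090792578311/1801202220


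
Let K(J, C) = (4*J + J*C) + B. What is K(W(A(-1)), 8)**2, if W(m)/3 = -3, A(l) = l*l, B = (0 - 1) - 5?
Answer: 12996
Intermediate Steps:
B = -6 (B = -1 - 5 = -6)
A(l) = l**2
W(m) = -9 (W(m) = 3*(-3) = -9)
K(J, C) = -6 + 4*J + C*J (K(J, C) = (4*J + J*C) - 6 = (4*J + C*J) - 6 = -6 + 4*J + C*J)
K(W(A(-1)), 8)**2 = (-6 + 4*(-9) + 8*(-9))**2 = (-6 - 36 - 72)**2 = (-114)**2 = 12996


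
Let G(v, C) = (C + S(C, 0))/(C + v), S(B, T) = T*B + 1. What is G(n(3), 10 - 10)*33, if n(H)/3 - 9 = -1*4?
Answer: 11/5 ≈ 2.2000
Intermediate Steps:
S(B, T) = 1 + B*T (S(B, T) = B*T + 1 = 1 + B*T)
n(H) = 15 (n(H) = 27 + 3*(-1*4) = 27 + 3*(-4) = 27 - 12 = 15)
G(v, C) = (1 + C)/(C + v) (G(v, C) = (C + (1 + C*0))/(C + v) = (C + (1 + 0))/(C + v) = (C + 1)/(C + v) = (1 + C)/(C + v))
G(n(3), 10 - 10)*33 = ((1 + (10 - 10))/((10 - 10) + 15))*33 = ((1 + 0)/(0 + 15))*33 = (1/15)*33 = 11/5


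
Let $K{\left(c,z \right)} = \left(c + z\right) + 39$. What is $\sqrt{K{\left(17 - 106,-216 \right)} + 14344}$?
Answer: $\sqrt{14078} \approx 118.65$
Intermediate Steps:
$K{\left(c,z \right)} = 39 + c + z$
$\sqrt{K{\left(17 - 106,-216 \right)} + 14344} = \sqrt{\left(39 + \left(17 - 106\right) - 216\right) + 14344} = \sqrt{\left(39 - 89 - 216\right) + 14344} = \sqrt{-266 + 14344} = \sqrt{14078}$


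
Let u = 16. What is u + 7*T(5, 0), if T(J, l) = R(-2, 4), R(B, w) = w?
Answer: 44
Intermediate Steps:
T(J, l) = 4
u + 7*T(5, 0) = 16 + 7*4 = 16 + 28 = 44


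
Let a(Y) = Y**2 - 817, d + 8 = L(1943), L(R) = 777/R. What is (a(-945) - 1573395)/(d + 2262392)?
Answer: -101811257/338139453 ≈ -0.30109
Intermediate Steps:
d = -14767/1943 (d = -8 + 777/1943 = -14767/1943 ≈ -7.6001)
a(Y) = -817 + Y**2
(a(-945) - 1573395)/(d + 2262392) = ((-817 + (-945)**2) - 1573395)/(-14767/1943 + 2262392) = ((-817 + 893025) - 1573395)/(4395812889/1943) = (892208 - 1573395)*(1943/4395812889) = -681187*1943/4395812889 = -101811257/338139453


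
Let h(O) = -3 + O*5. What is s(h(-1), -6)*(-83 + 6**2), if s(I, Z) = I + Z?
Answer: 658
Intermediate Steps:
h(O) = -3 + 5*O
s(h(-1), -6)*(-83 + 6**2) = ((-3 + 5*(-1)) - 6)*(-83 + 6**2) = ((-3 - 5) - 6)*(-83 + 36) = (-8 - 6)*(-47) = -14*(-47) = 658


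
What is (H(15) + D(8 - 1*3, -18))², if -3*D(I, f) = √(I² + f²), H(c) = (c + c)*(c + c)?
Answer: (2700 - √349)²/9 ≈ 7.9883e+5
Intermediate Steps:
H(c) = 4*c² (H(c) = (2*c)*(2*c) = 4*c²)
D(I, f) = -√(I² + f²)/3
(H(15) + D(8 - 1*3, -18))² = (4*15² - √((8 - 1*3)² + (-18)²)/3)² = (4*225 - √((8 - 3)² + 324)/3)² = (900 - √(5² + 324)/3)² = (900 - √(25 + 324)/3)² = (900 - √349/3)²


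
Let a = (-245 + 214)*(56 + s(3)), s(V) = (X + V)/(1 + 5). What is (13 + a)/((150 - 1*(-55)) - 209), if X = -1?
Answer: 1300/3 ≈ 433.33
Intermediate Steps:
s(V) = -⅙ + V/6 (s(V) = (-1 + V)/(1 + 5) = (-1 + V)/6 = (-1 + V)*(⅙) = -⅙ + V/6)
a = -5239/3 (a = (-245 + 214)*(56 + (-⅙ + (⅙)*3)) = -31*(56 + (-⅙ + ½)) = -31*(56 + ⅓) = -31*169/3 = -5239/3 ≈ -1746.3)
(13 + a)/((150 - 1*(-55)) - 209) = (13 - 5239/3)/((150 - 1*(-55)) - 209) = -5200/(3*((150 + 55) - 209)) = -5200/(3*(205 - 209)) = -5200/3/(-4) = -5200/3*(-¼) = 1300/3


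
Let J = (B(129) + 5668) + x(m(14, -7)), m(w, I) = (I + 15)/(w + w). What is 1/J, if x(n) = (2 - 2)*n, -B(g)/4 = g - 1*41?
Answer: 1/5316 ≈ 0.00018811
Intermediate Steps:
m(w, I) = (15 + I)/(2*w) (m(w, I) = (15 + I)/((2*w)) = (15 + I)*(1/(2*w)) = (15 + I)/(2*w))
B(g) = 164 - 4*g (B(g) = -4*(g - 1*41) = -4*(g - 41) = -4*(-41 + g) = 164 - 4*g)
x(n) = 0 (x(n) = 0*n = 0)
J = 5316 (J = ((164 - 4*129) + 5668) + 0 = ((164 - 516) + 5668) + 0 = (-352 + 5668) + 0 = 5316 + 0 = 5316)
1/J = 1/5316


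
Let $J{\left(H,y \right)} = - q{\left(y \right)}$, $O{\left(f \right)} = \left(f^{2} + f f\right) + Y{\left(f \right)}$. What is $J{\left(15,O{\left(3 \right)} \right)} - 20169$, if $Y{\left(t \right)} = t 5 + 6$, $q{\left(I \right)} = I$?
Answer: $-20208$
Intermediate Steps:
$Y{\left(t \right)} = 6 + 5 t$ ($Y{\left(t \right)} = 5 t + 6 = 6 + 5 t$)
$O{\left(f \right)} = 6 + 2 f^{2} + 5 f$ ($O{\left(f \right)} = \left(f^{2} + f f\right) + \left(6 + 5 f\right) = \left(f^{2} + f^{2}\right) + \left(6 + 5 f\right) = 2 f^{2} + \left(6 + 5 f\right) = 6 + 2 f^{2} + 5 f$)
$J{\left(H,y \right)} = - y$
$J{\left(15,O{\left(3 \right)} \right)} - 20169 = - (6 + 2 \cdot 3^{2} + 5 \cdot 3) - 20169 = - (6 + 2 \cdot 9 + 15) - 20169 = - (6 + 18 + 15) - 20169 = \left(-1\right) 39 - 20169 = -39 - 20169 = -20208$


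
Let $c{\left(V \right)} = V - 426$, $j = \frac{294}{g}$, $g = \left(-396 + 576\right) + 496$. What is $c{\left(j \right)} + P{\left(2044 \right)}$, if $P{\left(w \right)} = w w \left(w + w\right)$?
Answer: $\frac{5772837856543}{338} \approx 1.7079 \cdot 10^{10}$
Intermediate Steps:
$P{\left(w \right)} = 2 w^{3}$ ($P{\left(w \right)} = w^{2} \cdot 2 w = 2 w^{3}$)
$g = 676$ ($g = 180 + 496 = 676$)
$j = \frac{147}{338}$ ($j = \frac{294}{676} = 294 \cdot \frac{1}{676} = \frac{147}{338} \approx 0.43491$)
$c{\left(V \right)} = -426 + V$ ($c{\left(V \right)} = V - 426 = -426 + V$)
$c{\left(j \right)} + P{\left(2044 \right)} = \left(-426 + \frac{147}{338}\right) + 2 \cdot 2044^{3} = - \frac{143841}{338} + 2 \cdot 8539701184 = - \frac{143841}{338} + 17079402368 = \frac{5772837856543}{338}$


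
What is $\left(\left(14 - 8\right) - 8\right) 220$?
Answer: $-440$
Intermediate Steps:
$\left(\left(14 - 8\right) - 8\right) 220 = \left(6 - 8\right) 220 = \left(-2\right) 220 = -440$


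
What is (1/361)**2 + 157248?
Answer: 20492716609/130321 ≈ 1.5725e+5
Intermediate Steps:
(1/361)**2 + 157248 = 1/130321 + 157248 = 20492716609/130321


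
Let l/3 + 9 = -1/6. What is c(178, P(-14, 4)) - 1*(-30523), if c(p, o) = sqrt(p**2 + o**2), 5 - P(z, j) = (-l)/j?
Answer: 30523 + sqrt(2028001)/8 ≈ 30701.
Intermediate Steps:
l = -55/2 (l = -27 + 3*(-1/6) = -27 - 1/2 = -55/2 ≈ -27.500)
P(z, j) = 5 - 55/(2*j) (P(z, j) = 5 - (-1*(-55/2))/j = 5 - 55/(2*j))
c(p, o) = sqrt(o**2 + p**2)
c(178, P(-14, 4)) - 1*(-30523) = sqrt((5 - 55/2/4)**2 + 178**2) - 1*(-30523) = sqrt((5 - 55/2*1/4)**2 + 31684) + 30523 = sqrt((5 - 55/8)**2 + 31684) + 30523 = sqrt((-15/8)**2 + 31684) + 30523 = sqrt(225/64 + 31684) + 30523 = sqrt(2028001/64) + 30523 = sqrt(2028001)/8 + 30523 = 30523 + sqrt(2028001)/8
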